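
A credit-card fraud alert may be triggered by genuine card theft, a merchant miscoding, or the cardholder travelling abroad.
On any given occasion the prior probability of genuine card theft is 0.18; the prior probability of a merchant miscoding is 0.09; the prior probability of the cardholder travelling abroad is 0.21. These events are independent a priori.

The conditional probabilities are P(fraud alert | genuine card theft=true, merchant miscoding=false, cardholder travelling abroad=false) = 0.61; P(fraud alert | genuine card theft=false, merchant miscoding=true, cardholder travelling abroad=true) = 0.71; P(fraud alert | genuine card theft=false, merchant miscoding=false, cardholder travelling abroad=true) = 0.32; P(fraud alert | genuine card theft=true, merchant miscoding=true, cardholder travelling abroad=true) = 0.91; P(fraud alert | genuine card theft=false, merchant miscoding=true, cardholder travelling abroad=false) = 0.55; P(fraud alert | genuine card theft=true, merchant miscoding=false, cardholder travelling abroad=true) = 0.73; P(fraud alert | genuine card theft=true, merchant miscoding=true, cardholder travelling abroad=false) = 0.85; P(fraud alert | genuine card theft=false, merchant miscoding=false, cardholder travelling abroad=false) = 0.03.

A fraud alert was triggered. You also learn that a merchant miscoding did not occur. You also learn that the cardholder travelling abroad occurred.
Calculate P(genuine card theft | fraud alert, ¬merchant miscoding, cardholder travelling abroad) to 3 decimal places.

For the numerator, keep only genuine card theft=true terms: 0.73·0.18 = 0.131400
Normalizer over all consistent configurations: 0.32·0.82 + 0.73·0.18 = 0.393800
Posterior = 0.131400 / 0.393800 ≈ 0.334

P(genuine card theft | fraud alert, ¬merchant miscoding, cardholder travelling abroad) ≈ 0.334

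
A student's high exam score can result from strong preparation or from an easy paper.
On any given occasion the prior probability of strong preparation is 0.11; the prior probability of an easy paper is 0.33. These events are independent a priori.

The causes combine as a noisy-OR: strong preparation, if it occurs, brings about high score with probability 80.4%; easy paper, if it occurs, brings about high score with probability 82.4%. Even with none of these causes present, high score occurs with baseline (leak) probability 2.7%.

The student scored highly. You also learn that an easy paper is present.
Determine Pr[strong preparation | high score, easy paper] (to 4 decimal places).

Pr[strong preparation | high score, easy paper] ≈ 0.1260

Under noisy-OR, P(high score | causes) = 1 − (1−0.027)·∏(1−qᵢ) over the active causes.
Enumerate both values of strong preparation and weight by the priors:
  P(high score | easy paper) = 0.828752×0.89 + 0.966435×0.11
        = 0.737589 + 0.106308 = 0.843897
The terms with strong preparation present sum to 0.106308, so
  P(strong preparation | high score, easy paper) = 0.106308 / 0.843897 ≈ 0.1260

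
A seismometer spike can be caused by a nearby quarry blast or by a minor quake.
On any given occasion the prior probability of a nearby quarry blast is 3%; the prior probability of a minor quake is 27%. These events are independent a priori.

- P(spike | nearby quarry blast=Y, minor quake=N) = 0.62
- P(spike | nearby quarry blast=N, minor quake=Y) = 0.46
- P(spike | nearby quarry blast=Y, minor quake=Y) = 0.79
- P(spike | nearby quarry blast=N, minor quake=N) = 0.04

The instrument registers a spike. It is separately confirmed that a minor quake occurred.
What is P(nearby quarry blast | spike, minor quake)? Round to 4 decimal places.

P(nearby quarry blast | spike, minor quake) ≈ 0.0504

Weight on nearby quarry blast=true, given the evidence: 0.79*0.03 = 0.023700
The normalizing constant is 0.46*0.97 + 0.79*0.03 = 0.469900
P(nearby quarry blast | spike, minor quake) = 0.023700/0.469900 ≈ 0.0504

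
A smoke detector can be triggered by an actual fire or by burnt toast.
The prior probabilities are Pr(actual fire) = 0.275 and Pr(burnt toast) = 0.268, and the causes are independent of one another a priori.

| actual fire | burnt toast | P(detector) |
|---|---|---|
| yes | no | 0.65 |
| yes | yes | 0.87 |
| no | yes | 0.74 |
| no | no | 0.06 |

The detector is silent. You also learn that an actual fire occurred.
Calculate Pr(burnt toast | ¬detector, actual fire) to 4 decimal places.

P(¬detector | actual fire) = 0.35*0.732 + 0.13*0.268 = 0.256200 + 0.034840 = 0.291040
Of this, 0.034840 comes from 0.13*0.268 (the burnt toast=true cases).
So P(burnt toast | ¬detector, actual fire) = 0.034840/0.291040 ≈ 0.1197.

Pr(burnt toast | ¬detector, actual fire) ≈ 0.1197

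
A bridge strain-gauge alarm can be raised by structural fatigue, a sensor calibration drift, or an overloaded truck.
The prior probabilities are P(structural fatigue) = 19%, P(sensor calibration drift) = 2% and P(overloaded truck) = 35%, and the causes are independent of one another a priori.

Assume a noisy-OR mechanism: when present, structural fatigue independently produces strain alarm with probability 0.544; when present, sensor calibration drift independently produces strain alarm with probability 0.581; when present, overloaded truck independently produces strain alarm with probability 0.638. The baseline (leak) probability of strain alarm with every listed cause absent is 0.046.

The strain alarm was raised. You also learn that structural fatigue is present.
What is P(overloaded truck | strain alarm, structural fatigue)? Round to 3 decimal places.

Under noisy-OR, P(strain alarm | causes) = 1 − (1−0.046)·∏(1−qᵢ) over the active causes.
For the numerator, keep only overloaded truck=true terms: 0.288985 + 0.006538 = 0.295523
Normalizer over all consistent configurations: 0.564976·0.98·0.65 + 0.842521·0.98·0.35 + 0.817725·0.02·0.65 + 0.934016·0.02·0.35 = 0.666043
Posterior = 0.295523 / 0.666043 ≈ 0.444

P(overloaded truck | strain alarm, structural fatigue) ≈ 0.444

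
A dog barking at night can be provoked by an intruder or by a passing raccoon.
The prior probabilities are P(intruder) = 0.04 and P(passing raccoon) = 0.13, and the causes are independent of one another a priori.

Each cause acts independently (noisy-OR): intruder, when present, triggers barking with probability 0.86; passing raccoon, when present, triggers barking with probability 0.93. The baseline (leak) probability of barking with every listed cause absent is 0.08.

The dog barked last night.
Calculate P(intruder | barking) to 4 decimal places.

P(intruder | barking) ≈ 0.1619

Under noisy-OR, P(barking | causes) = 1 − (1−0.08)·∏(1−qᵢ) over the active causes.
Numerator (weight on configurations with intruder): 0.030318 + 0.005153 = 0.035471
The normalizing constant is 0.08×0.96×0.87 + 0.9356×0.96×0.13 + 0.8712×0.04×0.87 + 0.990984×0.04×0.13 = 0.219050
Posterior = 0.035471 / 0.219050 ≈ 0.1619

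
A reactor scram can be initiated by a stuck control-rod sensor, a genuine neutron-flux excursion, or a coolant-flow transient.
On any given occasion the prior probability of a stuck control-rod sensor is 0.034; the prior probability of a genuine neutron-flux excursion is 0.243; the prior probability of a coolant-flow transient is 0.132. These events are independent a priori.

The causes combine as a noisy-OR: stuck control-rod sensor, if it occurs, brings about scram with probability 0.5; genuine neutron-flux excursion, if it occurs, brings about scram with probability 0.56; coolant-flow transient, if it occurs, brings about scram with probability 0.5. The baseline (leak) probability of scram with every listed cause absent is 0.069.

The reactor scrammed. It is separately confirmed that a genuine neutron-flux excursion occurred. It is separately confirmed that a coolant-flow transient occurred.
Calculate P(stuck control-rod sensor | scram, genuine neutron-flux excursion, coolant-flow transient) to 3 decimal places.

P(stuck control-rod sensor | scram, genuine neutron-flux excursion, coolant-flow transient) ≈ 0.038

Under noisy-OR, P(scram | causes) = 1 − (1−0.069)·∏(1−qᵢ) over the active causes.
P(scram | genuine neutron-flux excursion, coolant-flow transient) = 0.79518*0.966 + 0.89759*0.034 = 0.768144 + 0.030518 = 0.798662
Of this, 0.030518 comes from 0.89759*0.034 (the stuck control-rod sensor=true cases).
So P(stuck control-rod sensor | scram, genuine neutron-flux excursion, coolant-flow transient) = 0.030518/0.798662 ≈ 0.038.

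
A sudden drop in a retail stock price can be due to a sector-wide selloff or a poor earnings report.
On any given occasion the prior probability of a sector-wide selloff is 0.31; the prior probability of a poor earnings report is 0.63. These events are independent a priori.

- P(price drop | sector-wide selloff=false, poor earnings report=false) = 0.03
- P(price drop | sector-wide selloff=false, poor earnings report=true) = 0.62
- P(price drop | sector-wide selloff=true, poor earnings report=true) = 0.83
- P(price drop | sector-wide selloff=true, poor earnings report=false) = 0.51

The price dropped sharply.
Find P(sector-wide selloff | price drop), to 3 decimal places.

P(sector-wide selloff | price drop) ≈ 0.443

P(price drop) = 0.03×0.69×0.37 + 0.62×0.69×0.63 + 0.51×0.31×0.37 + 0.83×0.31×0.63 = 0.007659 + 0.269514 + 0.058497 + 0.162099 = 0.497769
Restricting to configurations with sector-wide selloff present: 0.058497 + 0.162099 = 0.220596.
So P(sector-wide selloff | price drop) = 0.220596/0.497769 ≈ 0.443.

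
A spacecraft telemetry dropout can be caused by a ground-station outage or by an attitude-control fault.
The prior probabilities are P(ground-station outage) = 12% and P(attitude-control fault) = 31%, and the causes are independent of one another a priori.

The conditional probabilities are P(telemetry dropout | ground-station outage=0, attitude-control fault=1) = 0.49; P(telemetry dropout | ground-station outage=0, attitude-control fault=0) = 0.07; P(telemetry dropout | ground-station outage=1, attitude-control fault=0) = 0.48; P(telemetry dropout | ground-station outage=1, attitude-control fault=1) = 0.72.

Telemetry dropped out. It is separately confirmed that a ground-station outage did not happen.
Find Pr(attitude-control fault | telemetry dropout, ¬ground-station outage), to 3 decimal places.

Pr(attitude-control fault | telemetry dropout, ¬ground-station outage) ≈ 0.759

Weight on attitude-control fault=true, given the evidence: 0.49·0.31 = 0.151900
Denominator P(telemetry dropout | ¬ground-station outage): 0.07·0.69 + 0.49·0.31 = 0.200200
Posterior = 0.151900 / 0.200200 ≈ 0.759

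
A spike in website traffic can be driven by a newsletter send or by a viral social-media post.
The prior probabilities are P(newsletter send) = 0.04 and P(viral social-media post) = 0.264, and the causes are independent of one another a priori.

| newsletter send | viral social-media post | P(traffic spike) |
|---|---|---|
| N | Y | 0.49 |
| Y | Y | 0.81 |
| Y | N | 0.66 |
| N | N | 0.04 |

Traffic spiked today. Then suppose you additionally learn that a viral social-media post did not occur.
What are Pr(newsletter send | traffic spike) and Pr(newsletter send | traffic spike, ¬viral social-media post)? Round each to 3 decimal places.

Pr(newsletter send | traffic spike) ≈ 0.155; Pr(newsletter send | traffic spike, ¬viral social-media post) ≈ 0.407

Weight on newsletter send=true, given the evidence: 0.019430 + 0.008554 = 0.027984
Denominator P(traffic spike): 0.04·0.96·0.736 + 0.49·0.96·0.264 + 0.66·0.04·0.736 + 0.81·0.04·0.264 = 0.180432
P(newsletter send | traffic spike) = 0.027984/0.180432 ≈ 0.155

Now condition on the additional information:
For the numerator, keep only newsletter send=true terms: 0.66×0.04 = 0.026400
Normalizer over all consistent configurations: 0.04×0.96 + 0.66×0.04 = 0.064800
P(newsletter send | traffic spike, ¬viral social-media post) = 0.026400/0.064800 ≈ 0.407
With viral social-media post excluded, newsletter send must carry more of the explanatory weight for the traffic spike.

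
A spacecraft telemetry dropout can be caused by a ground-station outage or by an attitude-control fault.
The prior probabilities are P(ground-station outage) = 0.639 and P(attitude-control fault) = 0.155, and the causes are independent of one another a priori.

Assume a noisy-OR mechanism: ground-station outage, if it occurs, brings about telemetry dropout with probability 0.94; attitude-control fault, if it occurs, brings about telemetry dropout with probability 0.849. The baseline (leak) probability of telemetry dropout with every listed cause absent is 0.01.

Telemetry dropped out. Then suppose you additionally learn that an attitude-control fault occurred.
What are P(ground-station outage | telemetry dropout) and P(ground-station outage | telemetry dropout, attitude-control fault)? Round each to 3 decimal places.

Under noisy-OR, P(telemetry dropout | causes) = 1 − (1−0.01)·∏(1−qᵢ) over the active causes.
Weight on ground-station outage=true, given the evidence: 0.507882 + 0.098157 = 0.606039
Denominator P(telemetry dropout): 0.01·0.361·0.845 + 0.85051·0.361·0.155 + 0.9406·0.639·0.845 + 0.991031·0.639·0.155 = 0.656679
Posterior = 0.606039 / 0.656679 ≈ 0.923

With the extra evidence:
P(telemetry dropout | attitude-control fault) = 0.85051*0.361 + 0.991031*0.639 = 0.307034 + 0.633269 = 0.940303
Of this, 0.633269 comes from 0.991031*0.639 (the ground-station outage=true cases).
Hence the posterior is 0.633269/0.940303 ≈ 0.673.

P(ground-station outage | telemetry dropout) ≈ 0.923; P(ground-station outage | telemetry dropout, attitude-control fault) ≈ 0.673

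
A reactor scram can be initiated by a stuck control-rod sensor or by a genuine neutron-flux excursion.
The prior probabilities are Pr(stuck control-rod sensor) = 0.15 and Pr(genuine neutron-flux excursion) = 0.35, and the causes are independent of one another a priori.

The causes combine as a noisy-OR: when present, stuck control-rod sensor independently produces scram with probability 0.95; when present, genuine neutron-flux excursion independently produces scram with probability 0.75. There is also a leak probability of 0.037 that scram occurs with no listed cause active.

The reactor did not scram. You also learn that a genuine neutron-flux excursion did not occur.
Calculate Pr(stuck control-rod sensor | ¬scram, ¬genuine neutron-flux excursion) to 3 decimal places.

Under noisy-OR, P(scram | causes) = 1 − (1−0.037)·∏(1−qᵢ) over the active causes.
Weight on stuck control-rod sensor=true, given the evidence: 0.04815*0.15 = 0.007222
The normalizing constant is 0.963*0.85 + 0.04815*0.15 = 0.825772
Posterior = 0.007222 / 0.825772 ≈ 0.009

Pr(stuck control-rod sensor | ¬scram, ¬genuine neutron-flux excursion) ≈ 0.009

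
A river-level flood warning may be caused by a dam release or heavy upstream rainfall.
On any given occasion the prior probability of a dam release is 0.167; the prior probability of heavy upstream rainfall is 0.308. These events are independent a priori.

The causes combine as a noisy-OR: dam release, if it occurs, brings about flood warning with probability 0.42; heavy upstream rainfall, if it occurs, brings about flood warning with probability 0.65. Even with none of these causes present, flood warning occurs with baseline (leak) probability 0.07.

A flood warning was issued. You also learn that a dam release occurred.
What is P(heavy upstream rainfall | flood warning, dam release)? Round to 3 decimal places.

Under noisy-OR, P(flood warning | causes) = 1 − (1−0.07)·∏(1−qᵢ) over the active causes.
Enumerate both values of heavy upstream rainfall and weight by the priors:
  P(flood warning | dam release) = 0.4606*0.692 + 0.81121*0.308
        = 0.318735 + 0.249853 = 0.568588
The terms with heavy upstream rainfall present sum to 0.249853, so
  P(heavy upstream rainfall | flood warning, dam release) = 0.249853 / 0.568588 ≈ 0.439

P(heavy upstream rainfall | flood warning, dam release) ≈ 0.439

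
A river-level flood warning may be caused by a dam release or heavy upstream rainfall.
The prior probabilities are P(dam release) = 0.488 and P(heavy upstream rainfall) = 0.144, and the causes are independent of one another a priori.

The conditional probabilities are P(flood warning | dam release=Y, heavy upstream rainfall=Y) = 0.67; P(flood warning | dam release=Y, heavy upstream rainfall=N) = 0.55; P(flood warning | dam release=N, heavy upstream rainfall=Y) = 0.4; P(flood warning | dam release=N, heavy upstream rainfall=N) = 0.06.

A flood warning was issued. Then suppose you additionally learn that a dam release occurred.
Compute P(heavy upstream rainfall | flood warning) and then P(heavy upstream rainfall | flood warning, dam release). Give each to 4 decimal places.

Sum P(flood warning|·) weighted by the priors over the 4 (dam release, heavy upstream rainfall) configurations:
  P(flood warning) = 0.06×0.512×0.856 + 0.4×0.512×0.144 + 0.55×0.488×0.856 + 0.67×0.488×0.144
        = 0.026296 + 0.029491 + 0.229750 + 0.047082 = 0.332619
Keeping only the heavy upstream rainfall-present terms gives 0.076573, so
  P(heavy upstream rainfall | flood warning) = 0.076573 / 0.332619 ≈ 0.2302

Now condition on the additional information:
By total probability over both values of heavy upstream rainfall:
  P(flood warning | dam release) = 0.55*0.856 + 0.67*0.144
        = 0.470800 + 0.096480 = 0.567280
Configurations with heavy upstream rainfall contribute 0.096480, so
  P(heavy upstream rainfall | flood warning, dam release) = 0.096480 / 0.567280 ≈ 0.1701
The drop from 0.2302 to 0.1701 is the explaining-away (discounting) effect.

P(heavy upstream rainfall | flood warning) ≈ 0.2302; P(heavy upstream rainfall | flood warning, dam release) ≈ 0.1701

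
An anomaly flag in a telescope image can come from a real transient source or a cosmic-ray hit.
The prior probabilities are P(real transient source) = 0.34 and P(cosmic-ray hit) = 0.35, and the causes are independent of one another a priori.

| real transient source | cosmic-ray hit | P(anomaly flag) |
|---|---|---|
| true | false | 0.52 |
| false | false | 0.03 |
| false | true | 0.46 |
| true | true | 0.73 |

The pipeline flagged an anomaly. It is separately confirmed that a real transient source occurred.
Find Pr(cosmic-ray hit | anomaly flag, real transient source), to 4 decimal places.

Pr(cosmic-ray hit | anomaly flag, real transient source) ≈ 0.4305

For the numerator, keep only cosmic-ray hit=true terms: 0.73·0.35 = 0.255500
The normalizing constant is 0.52·0.65 + 0.73·0.35 = 0.593500
P(cosmic-ray hit | anomaly flag, real transient source) = 0.255500/0.593500 ≈ 0.4305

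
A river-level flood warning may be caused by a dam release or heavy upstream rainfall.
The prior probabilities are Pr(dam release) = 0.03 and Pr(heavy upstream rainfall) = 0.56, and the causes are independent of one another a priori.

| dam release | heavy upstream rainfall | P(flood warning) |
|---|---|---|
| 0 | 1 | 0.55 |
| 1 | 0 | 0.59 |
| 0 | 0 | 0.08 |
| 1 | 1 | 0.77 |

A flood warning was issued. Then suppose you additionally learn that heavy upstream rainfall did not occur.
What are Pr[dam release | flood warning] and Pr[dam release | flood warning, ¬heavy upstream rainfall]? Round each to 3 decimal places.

Pr[dam release | flood warning] ≈ 0.059; Pr[dam release | flood warning, ¬heavy upstream rainfall] ≈ 0.186

Numerator (weight on configurations with dam release): 0.007788 + 0.012936 = 0.020724
Normalizer over all consistent configurations: 0.08*0.97*0.44 + 0.55*0.97*0.56 + 0.59*0.03*0.44 + 0.77*0.03*0.56 = 0.353628
Posterior = 0.020724 / 0.353628 ≈ 0.059

With the extra evidence:
For the numerator, keep only dam release=true terms: 0.59*0.03 = 0.017700
The normalizing constant is 0.08*0.97 + 0.59*0.03 = 0.095300
P(dam release | flood warning, ¬heavy upstream rainfall) = 0.017700/0.095300 ≈ 0.186
Ruling out heavy upstream rainfall raises the posterior on dam release — the flip side of explaining away.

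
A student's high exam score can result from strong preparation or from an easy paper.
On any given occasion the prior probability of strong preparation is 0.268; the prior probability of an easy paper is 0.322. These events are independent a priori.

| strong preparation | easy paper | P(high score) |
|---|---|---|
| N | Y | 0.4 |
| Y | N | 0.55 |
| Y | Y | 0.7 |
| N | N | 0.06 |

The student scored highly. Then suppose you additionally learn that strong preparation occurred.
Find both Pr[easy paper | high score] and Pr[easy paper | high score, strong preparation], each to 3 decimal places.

P(high score) = 0.06*0.732*0.678 + 0.4*0.732*0.322 + 0.55*0.268*0.678 + 0.7*0.268*0.322 = 0.029778 + 0.094282 + 0.099937 + 0.060407 = 0.284404
Restricting to configurations with easy paper present: 0.094282 + 0.060407 = 0.154689.
P(easy paper | high score) = 0.154689 / 0.284404 ≈ 0.544

With the extra evidence:
Sum P(high score|·) weighted by the priors over both values of easy paper:
  P(high score | strong preparation) = 0.55·0.678 + 0.7·0.322
        = 0.372900 + 0.225400 = 0.598300
Configurations with easy paper contribute 0.225400, so
  P(easy paper | high score, strong preparation) = 0.225400 / 0.598300 ≈ 0.377

Pr[easy paper | high score] ≈ 0.544; Pr[easy paper | high score, strong preparation] ≈ 0.377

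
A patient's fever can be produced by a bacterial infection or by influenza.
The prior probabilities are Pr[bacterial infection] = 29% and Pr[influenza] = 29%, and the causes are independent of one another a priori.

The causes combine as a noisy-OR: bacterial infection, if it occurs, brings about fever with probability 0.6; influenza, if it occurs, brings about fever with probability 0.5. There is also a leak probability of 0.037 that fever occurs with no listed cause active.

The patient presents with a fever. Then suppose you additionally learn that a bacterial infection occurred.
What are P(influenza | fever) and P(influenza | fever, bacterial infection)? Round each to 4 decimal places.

P(influenza | fever) ≈ 0.5460; P(influenza | fever, bacterial infection) ≈ 0.3491

Under noisy-OR, P(fever | causes) = 1 − (1−0.037)·∏(1−qᵢ) over the active causes.
Weight on influenza=true, given the evidence: 0.106759 + 0.067902 = 0.174661
The normalizing constant is 0.037·0.71·0.71 + 0.5185·0.71·0.29 + 0.6148·0.29·0.71 + 0.8074·0.29·0.29 = 0.319900
Posterior = 0.174661 / 0.319900 ≈ 0.5460

Now condition on the additional information:
Weight on influenza=true, given the evidence: 0.8074×0.29 = 0.234146
The normalizing constant is 0.6148×0.71 + 0.8074×0.29 = 0.670654
P(influenza | fever, bacterial infection) = 0.234146/0.670654 ≈ 0.3491
— bacterial infection explains away the evidence for influenza.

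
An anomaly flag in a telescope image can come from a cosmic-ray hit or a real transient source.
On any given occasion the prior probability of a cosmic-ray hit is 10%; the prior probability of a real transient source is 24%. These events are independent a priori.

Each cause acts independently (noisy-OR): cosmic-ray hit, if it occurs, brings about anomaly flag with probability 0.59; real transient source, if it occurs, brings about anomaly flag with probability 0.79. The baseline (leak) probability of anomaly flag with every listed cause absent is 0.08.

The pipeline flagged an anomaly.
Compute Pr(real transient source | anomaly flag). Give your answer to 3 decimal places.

Pr(real transient source | anomaly flag) ≈ 0.658

Under noisy-OR, P(anomaly flag | causes) = 1 − (1−0.08)·∏(1−qᵢ) over the active causes.
P(anomaly flag) = 0.08*0.9*0.76 + 0.8068*0.9*0.24 + 0.6228*0.1*0.76 + 0.920788*0.1*0.24 = 0.054720 + 0.174269 + 0.047333 + 0.022099 = 0.298421
Of this, 0.196368 comes from 0.174269 + 0.022099 (the real transient source=true cases).
So P(real transient source | anomaly flag) = 0.196368/0.298421 ≈ 0.658.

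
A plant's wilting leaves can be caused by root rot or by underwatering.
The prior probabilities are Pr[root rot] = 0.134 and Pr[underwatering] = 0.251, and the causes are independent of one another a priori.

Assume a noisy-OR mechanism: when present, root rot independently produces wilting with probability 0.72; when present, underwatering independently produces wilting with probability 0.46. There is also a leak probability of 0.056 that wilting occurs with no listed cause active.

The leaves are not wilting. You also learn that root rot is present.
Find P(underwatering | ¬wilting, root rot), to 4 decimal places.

P(underwatering | ¬wilting, root rot) ≈ 0.1532

Under noisy-OR, P(wilting | causes) = 1 − (1−0.056)·∏(1−qᵢ) over the active causes.
P(¬wilting | root rot) = 0.26432·0.749 + 0.142733·0.251 = 0.197976 + 0.035826 = 0.233802
Of this, 0.035826 comes from 0.142733·0.251 (the underwatering=true cases).
P(underwatering | ¬wilting, root rot) = 0.035826 / 0.233802 ≈ 0.1532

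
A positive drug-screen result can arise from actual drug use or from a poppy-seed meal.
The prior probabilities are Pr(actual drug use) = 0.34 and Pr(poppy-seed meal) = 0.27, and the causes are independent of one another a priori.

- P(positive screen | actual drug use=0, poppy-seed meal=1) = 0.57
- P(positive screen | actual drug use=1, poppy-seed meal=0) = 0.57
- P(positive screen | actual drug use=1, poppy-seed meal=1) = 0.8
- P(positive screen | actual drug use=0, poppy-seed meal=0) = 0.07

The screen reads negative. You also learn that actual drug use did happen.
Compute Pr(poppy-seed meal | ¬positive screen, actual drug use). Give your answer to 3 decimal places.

Pr(poppy-seed meal | ¬positive screen, actual drug use) ≈ 0.147

Sum P(¬positive screen|·) weighted by the priors over both values of poppy-seed meal:
  P(¬positive screen | actual drug use) = 0.43×0.73 + 0.2×0.27
        = 0.313900 + 0.054000 = 0.367900
The terms with poppy-seed meal present sum to 0.054000, so
  P(poppy-seed meal | ¬positive screen, actual drug use) = 0.054000 / 0.367900 ≈ 0.147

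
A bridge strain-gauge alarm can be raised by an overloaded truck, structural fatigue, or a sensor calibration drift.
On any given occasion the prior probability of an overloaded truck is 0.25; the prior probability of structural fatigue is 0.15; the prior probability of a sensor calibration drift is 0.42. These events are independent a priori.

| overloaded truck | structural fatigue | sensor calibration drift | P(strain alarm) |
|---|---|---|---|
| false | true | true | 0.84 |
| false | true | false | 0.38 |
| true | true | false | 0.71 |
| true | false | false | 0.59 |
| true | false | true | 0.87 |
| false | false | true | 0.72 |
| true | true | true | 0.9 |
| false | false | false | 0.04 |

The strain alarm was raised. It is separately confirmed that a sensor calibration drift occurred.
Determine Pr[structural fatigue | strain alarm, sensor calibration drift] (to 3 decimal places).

Pr[structural fatigue | strain alarm, sensor calibration drift] ≈ 0.166

By total probability over the 4 (overloaded truck, structural fatigue) configurations:
  P(strain alarm | sensor calibration drift) = 0.72×0.75×0.85 + 0.84×0.75×0.15 + 0.87×0.25×0.85 + 0.9×0.25×0.15
        = 0.459000 + 0.094500 + 0.184875 + 0.033750 = 0.772125
Keeping only the structural fatigue-present terms gives 0.128250, so
  P(structural fatigue | strain alarm, sensor calibration drift) = 0.128250 / 0.772125 ≈ 0.166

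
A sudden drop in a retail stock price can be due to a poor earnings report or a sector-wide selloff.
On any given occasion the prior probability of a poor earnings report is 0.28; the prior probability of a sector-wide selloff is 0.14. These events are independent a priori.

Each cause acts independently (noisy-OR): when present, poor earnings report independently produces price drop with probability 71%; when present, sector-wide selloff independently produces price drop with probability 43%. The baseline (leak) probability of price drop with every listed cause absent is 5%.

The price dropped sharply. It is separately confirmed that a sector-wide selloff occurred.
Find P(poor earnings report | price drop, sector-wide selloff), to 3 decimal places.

P(poor earnings report | price drop, sector-wide selloff) ≈ 0.417

Under noisy-OR, P(price drop | causes) = 1 − (1−0.05)·∏(1−qᵢ) over the active causes.
Weight on poor earnings report=true, given the evidence: 0.842965*0.28 = 0.236030
Normalizer over all consistent configurations: 0.4585*0.72 + 0.842965*0.28 = 0.566150
Posterior = 0.236030 / 0.566150 ≈ 0.417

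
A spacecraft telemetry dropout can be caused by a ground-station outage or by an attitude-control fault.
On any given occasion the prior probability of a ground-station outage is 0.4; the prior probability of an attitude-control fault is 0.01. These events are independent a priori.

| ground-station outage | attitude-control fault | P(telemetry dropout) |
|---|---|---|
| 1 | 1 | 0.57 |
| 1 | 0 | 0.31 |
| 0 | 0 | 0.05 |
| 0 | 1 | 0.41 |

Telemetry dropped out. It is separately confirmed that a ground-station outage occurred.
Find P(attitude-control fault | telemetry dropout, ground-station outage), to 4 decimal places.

Weight on attitude-control fault=true, given the evidence: 0.57×0.01 = 0.005700
Denominator P(telemetry dropout | ground-station outage): 0.31×0.99 + 0.57×0.01 = 0.312600
Posterior = 0.005700 / 0.312600 ≈ 0.0182

P(attitude-control fault | telemetry dropout, ground-station outage) ≈ 0.0182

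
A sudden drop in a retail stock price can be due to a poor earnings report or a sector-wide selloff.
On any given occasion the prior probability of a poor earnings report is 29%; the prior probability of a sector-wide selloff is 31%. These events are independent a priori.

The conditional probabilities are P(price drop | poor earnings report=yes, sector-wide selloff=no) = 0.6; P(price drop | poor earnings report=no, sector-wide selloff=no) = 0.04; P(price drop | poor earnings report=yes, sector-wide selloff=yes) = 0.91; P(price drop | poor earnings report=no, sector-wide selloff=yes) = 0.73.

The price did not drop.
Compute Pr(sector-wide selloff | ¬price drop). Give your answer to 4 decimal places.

Weight on sector-wide selloff=true, given the evidence: 0.059427 + 0.008091 = 0.067518
Denominator P(¬price drop): 0.96·0.71·0.69 + 0.27·0.71·0.31 + 0.4·0.29·0.69 + 0.09·0.29·0.31 = 0.617862
P(sector-wide selloff | ¬price drop) = 0.067518/0.617862 ≈ 0.1093

Pr(sector-wide selloff | ¬price drop) ≈ 0.1093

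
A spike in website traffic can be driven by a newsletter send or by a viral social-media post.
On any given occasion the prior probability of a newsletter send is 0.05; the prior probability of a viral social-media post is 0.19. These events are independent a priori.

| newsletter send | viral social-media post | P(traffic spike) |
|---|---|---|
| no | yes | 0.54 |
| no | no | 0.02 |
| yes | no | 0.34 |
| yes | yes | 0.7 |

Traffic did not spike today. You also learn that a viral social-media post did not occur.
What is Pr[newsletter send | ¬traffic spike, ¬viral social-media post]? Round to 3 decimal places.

Weight on newsletter send=true, given the evidence: 0.66*0.05 = 0.033000
The normalizing constant is 0.98*0.95 + 0.66*0.05 = 0.964000
Posterior = 0.033000 / 0.964000 ≈ 0.034

Pr[newsletter send | ¬traffic spike, ¬viral social-media post] ≈ 0.034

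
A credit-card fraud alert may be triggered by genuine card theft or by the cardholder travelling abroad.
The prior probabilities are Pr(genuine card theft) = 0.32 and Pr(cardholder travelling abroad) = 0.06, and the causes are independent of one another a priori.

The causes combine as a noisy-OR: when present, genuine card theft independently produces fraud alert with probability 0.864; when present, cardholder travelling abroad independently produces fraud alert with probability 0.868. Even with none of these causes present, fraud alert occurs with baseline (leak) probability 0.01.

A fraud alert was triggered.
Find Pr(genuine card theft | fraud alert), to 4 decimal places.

Under noisy-OR, P(fraud alert | causes) = 1 − (1−0.01)·∏(1−qᵢ) over the active causes.
P(fraud alert) = 0.01×0.68×0.94 + 0.86932×0.68×0.06 + 0.86536×0.32×0.94 + 0.982228×0.32×0.06 = 0.006392 + 0.035468 + 0.260300 + 0.018859 = 0.321019
The genuine card theft-present share is 0.260300 + 0.018859 = 0.279159.
So P(genuine card theft | fraud alert) = 0.279159/0.321019 ≈ 0.8696.

Pr(genuine card theft | fraud alert) ≈ 0.8696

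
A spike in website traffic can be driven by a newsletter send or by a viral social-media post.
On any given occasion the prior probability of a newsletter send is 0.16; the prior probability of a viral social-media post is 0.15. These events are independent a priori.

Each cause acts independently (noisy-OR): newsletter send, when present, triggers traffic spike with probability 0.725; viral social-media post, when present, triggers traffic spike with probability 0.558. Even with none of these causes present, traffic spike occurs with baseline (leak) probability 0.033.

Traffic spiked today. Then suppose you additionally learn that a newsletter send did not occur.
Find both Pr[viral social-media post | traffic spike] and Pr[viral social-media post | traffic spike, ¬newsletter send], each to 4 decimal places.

Under noisy-OR, P(traffic spike | causes) = 1 − (1−0.033)·∏(1−qᵢ) over the active causes.
P(traffic spike) = 0.033*0.84*0.85 + 0.572586*0.84*0.15 + 0.734075*0.16*0.85 + 0.882461*0.16*0.15 = 0.023562 + 0.072146 + 0.099834 + 0.021179 = 0.216721
Of this, 0.093325 comes from 0.072146 + 0.021179 (the viral social-media post=true cases).
Hence the posterior is 0.093325/0.216721 ≈ 0.4306.

Now condition on the additional information:
P(traffic spike | ¬newsletter send) = 0.033×0.85 + 0.572586×0.15 = 0.028050 + 0.085888 = 0.113938
Restricting to configurations with viral social-media post present: 0.572586×0.15 = 0.085888.
So P(viral social-media post | traffic spike, ¬newsletter send) = 0.085888/0.113938 ≈ 0.7538.

Pr[viral social-media post | traffic spike] ≈ 0.4306; Pr[viral social-media post | traffic spike, ¬newsletter send] ≈ 0.7538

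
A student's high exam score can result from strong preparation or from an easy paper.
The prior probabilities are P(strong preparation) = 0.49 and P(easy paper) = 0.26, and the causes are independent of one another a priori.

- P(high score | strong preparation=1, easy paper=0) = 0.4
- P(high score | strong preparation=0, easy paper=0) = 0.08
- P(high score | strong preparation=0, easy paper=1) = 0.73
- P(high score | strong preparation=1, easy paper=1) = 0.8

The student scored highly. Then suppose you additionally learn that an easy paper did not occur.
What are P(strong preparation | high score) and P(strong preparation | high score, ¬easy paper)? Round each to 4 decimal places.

P(strong preparation | high score) ≈ 0.6604; P(strong preparation | high score, ¬easy paper) ≈ 0.8277

P(high score) = 0.08·0.51·0.74 + 0.73·0.51·0.26 + 0.4·0.49·0.74 + 0.8·0.49·0.26 = 0.030192 + 0.096798 + 0.145040 + 0.101920 = 0.373950
Of this, 0.246960 comes from 0.145040 + 0.101920 (the strong preparation=true cases).
P(strong preparation | high score) = 0.246960 / 0.373950 ≈ 0.6604

With the extra evidence:
Weight on strong preparation=true, given the evidence: 0.4·0.49 = 0.196000
The normalizing constant is 0.08·0.51 + 0.4·0.49 = 0.236800
Posterior = 0.196000 / 0.236800 ≈ 0.8277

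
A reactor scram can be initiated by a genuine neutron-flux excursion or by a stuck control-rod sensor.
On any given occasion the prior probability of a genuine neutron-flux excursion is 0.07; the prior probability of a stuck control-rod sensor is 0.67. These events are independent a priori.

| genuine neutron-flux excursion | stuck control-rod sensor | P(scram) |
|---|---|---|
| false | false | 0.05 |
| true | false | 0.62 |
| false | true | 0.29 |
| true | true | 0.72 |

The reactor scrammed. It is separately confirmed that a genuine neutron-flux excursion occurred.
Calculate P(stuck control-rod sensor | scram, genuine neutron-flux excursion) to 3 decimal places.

Sum P(scram|·) weighted by the priors over both values of stuck control-rod sensor:
  P(scram | genuine neutron-flux excursion) = 0.62×0.33 + 0.72×0.67
        = 0.204600 + 0.482400 = 0.687000
The terms with stuck control-rod sensor present sum to 0.482400, so
  P(stuck control-rod sensor | scram, genuine neutron-flux excursion) = 0.482400 / 0.687000 ≈ 0.702

P(stuck control-rod sensor | scram, genuine neutron-flux excursion) ≈ 0.702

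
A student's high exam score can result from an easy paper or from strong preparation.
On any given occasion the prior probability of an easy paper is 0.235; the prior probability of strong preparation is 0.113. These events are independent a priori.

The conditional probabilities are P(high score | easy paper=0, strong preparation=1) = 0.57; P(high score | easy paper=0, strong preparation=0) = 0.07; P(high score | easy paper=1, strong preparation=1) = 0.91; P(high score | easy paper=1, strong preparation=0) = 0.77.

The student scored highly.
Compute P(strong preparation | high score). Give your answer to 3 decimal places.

P(strong preparation | high score) ≈ 0.261

Numerator (weight on configurations with strong preparation): 0.049274 + 0.024165 = 0.073439
Denominator P(high score): 0.07*0.765*0.887 + 0.57*0.765*0.113 + 0.77*0.235*0.887 + 0.91*0.235*0.113 = 0.281441
Posterior = 0.073439 / 0.281441 ≈ 0.261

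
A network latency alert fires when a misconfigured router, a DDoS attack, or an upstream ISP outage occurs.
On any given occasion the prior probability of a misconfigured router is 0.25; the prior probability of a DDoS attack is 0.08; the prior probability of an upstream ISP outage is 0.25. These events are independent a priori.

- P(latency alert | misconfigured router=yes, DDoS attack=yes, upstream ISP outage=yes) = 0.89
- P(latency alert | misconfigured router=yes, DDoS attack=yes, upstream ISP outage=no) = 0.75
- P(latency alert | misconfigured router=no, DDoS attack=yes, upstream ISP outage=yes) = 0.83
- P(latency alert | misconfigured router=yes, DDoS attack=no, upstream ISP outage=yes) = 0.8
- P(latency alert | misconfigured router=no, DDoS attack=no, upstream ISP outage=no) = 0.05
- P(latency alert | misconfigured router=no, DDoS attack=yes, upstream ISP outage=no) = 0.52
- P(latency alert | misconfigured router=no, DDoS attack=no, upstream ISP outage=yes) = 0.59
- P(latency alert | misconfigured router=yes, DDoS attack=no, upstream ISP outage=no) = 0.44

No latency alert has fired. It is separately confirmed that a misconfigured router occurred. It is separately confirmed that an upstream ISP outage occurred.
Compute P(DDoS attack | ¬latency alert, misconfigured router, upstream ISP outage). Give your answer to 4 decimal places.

P(DDoS attack | ¬latency alert, misconfigured router, upstream ISP outage) ≈ 0.0456

P(¬latency alert | misconfigured router, upstream ISP outage) = 0.2×0.92 + 0.11×0.08 = 0.184000 + 0.008800 = 0.192800
Restricting to configurations with DDoS attack present: 0.11×0.08 = 0.008800.
Hence the posterior is 0.008800/0.192800 ≈ 0.0456.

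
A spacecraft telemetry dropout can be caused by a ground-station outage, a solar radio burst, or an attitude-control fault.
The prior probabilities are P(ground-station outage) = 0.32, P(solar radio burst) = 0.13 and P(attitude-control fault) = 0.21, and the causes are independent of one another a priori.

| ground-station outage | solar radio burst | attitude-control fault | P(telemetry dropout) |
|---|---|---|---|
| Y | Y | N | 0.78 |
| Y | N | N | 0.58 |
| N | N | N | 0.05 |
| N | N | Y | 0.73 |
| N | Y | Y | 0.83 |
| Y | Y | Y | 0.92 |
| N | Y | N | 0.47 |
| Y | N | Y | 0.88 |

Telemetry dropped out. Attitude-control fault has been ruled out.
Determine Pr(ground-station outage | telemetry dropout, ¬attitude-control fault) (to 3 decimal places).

Pr(ground-station outage | telemetry dropout, ¬attitude-control fault) ≈ 0.732

Enumerate the 4 (ground-station outage, solar radio burst) configurations and weight by the priors:
  P(telemetry dropout | ¬attitude-control fault) = 0.05·0.68·0.87 + 0.47·0.68·0.13 + 0.58·0.32·0.87 + 0.78·0.32·0.13
        = 0.029580 + 0.041548 + 0.161472 + 0.032448 = 0.265048
The terms with ground-station outage present sum to 0.193920, so
  P(ground-station outage | telemetry dropout, ¬attitude-control fault) = 0.193920 / 0.265048 ≈ 0.732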